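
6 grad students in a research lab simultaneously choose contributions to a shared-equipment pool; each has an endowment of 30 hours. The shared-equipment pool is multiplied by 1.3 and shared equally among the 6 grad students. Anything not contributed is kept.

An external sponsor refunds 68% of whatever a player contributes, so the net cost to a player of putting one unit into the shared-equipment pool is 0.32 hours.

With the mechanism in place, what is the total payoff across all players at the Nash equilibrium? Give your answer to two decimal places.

180.00 hours

With the mechanism, a contributed unit returns (1.3/6) / 0.32 = 0.6771 per unit of net cost — still below 1 — so contributing 0 remains dominant for every player.
At the Nash equilibrium no one contributes; group total payoff = 6 × 30 = 180.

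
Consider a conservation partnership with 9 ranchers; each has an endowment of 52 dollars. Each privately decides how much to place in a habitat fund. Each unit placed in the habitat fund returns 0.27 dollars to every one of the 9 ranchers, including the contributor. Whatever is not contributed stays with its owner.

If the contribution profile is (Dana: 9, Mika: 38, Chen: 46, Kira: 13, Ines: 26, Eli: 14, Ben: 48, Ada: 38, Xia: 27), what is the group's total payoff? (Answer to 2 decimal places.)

Total contributed: 9 + 38 + 46 + 13 + 26 + 14 + 48 + 38 + 27 = 259; total kept: 9 × 52 − 259 = 209.
The habitat fund pays out 0.27 × 9 × 259 = 629.37 in aggregate.
Group total = 209 + 629.37 = 838.37.

838.37 dollars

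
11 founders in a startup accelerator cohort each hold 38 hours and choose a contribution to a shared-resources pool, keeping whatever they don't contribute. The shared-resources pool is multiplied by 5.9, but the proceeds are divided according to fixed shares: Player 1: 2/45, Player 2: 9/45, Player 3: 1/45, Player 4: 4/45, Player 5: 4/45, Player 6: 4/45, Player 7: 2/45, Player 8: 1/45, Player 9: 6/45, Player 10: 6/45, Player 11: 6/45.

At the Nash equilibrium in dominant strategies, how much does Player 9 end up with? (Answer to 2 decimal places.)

Each unit j contributes comes back to j as 5.9 × (j's share), so j prefers to contribute only if that share exceeds 1/5.9 = 0.1695; otherwise keeping the unit dominates.
Player 2 alone (share 9/45) is above the threshold, contributing 38; the remaining 10 contribute 0. Total contributed: 38.
Player 9 keeps 38 and receives 5.9 × 38 × 6/45 = 29.89 from the shared-resources pool, for a payoff of 67.89.

67.89 hours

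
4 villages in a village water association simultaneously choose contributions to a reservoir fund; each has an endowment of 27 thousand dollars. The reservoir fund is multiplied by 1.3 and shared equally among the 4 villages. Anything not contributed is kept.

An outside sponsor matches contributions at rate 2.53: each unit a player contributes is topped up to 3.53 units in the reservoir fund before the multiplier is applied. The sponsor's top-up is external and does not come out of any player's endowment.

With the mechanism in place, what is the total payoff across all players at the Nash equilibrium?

Under the mechanism each unit contributed yields 1.3 × 3.53 / 4 = 1.1473 back to its contributor per unit of net cost, which exceeds 1, making full contribution the dominant choice for everyone.
So the Nash equilibrium is full contribution by all 4; the group earns 1.3 × 3.53 × 108 = 495.61.

495.61 thousand dollars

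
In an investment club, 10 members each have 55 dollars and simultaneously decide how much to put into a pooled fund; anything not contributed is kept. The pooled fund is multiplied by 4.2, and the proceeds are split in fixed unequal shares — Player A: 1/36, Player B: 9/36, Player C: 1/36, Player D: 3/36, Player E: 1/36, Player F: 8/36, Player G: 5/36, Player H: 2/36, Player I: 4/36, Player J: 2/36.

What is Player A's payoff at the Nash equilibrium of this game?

61.42 dollars

Player j's private return per contributed unit is 4.2 × (j's share). Contributing is weakly dominant for j when that share is at least 1/4.2 = 0.2381, and contributing 0 is dominant otherwise.
Only Player B (9/36) clears that bar, contributing 55; the remaining 9 contribute 0. Total contributed: 55.
Player A keeps 55 and receives 4.2 × 55 × 1/36 = 6.42 from the pooled fund, for a payoff of 61.42.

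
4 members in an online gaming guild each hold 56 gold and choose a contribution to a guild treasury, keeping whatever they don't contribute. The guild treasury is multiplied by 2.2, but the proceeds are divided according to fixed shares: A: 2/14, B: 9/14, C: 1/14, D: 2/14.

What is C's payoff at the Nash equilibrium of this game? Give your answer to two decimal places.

64.80 gold

Player j's private return per contributed unit is 2.2 × (j's share). Contributing is weakly dominant for j when that share is at least 1/2.2 = 0.4545, and contributing 0 is dominant otherwise.
Only B (9/14) clears that bar, contributing 56; the remaining 3 contribute 0. Total contributed: 56.
C keeps 56 and receives 2.2 × 56 × 1/14 = 8.80 from the guild treasury, for a payoff of 64.80.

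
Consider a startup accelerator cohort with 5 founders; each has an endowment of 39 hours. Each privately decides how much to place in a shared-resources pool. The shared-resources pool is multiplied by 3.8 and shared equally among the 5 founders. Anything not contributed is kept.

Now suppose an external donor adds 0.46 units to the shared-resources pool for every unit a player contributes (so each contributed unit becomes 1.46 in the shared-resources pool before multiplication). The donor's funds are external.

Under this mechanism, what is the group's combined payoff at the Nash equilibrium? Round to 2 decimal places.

Under the mechanism each unit contributed yields 3.8 × 1.46 / 5 = 1.1096 back to its contributor per unit of net cost, which exceeds 1, making full contribution the dominant choice for everyone.
At the Nash equilibrium everyone contributes 39. Group total payoff = 3.8 × 1.46 × 195 = 1081.86.

1081.86 hours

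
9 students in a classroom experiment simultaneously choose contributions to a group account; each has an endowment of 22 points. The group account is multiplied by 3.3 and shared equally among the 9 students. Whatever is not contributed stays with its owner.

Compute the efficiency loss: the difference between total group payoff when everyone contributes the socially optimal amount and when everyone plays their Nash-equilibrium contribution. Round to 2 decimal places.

Each contributed unit returns 3.3/9 = 0.3667 to its contributor — below 1 — so contributing 0 is dominant for every player. At the Nash equilibrium everyone keeps their 22, and the group total is 9 × 22 = 198.
Each contributed unit returns 3.300 to the group as a whole (0.3667 to each of 9 players), which exceeds 1, so the social optimum is full contribution: group total = 3.300 × 198 = 653.40.
Efficiency loss = 653.40 − 198 = 455.40.

455.40 points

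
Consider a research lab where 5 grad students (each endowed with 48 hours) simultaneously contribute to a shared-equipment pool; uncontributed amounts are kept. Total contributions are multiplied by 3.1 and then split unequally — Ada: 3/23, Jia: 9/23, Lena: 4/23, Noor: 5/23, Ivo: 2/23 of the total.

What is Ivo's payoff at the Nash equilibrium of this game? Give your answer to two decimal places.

A player with share s gets back 3.1·s per unit contributed, so full contribution is dominant for anyone with s > 1/3.1 = 0.3226 and zero contribution is dominant for anyone below.
Jia alone (share 9/23) is above the threshold, contributing 48; the remaining 4 contribute 0. Total contributed: 48.
Ivo keeps 48 and receives 3.1 × 48 × 2/23 = 12.94 from the shared-equipment pool, for a payoff of 60.94.

60.94 hours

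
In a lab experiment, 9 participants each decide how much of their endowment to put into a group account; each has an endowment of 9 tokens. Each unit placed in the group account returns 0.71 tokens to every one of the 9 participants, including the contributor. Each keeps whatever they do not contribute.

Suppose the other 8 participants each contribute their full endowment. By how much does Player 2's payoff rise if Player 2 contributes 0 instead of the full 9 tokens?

2.61 tokens

Switching from a contribution of 9 to 0 lets Player 2 keep an extra 9 tokens, but lowers the group account by 9, which costs Player 2 their own share of that drop: 0.71 × 9 = 6.39.
Net gain = 9 − 6.39 = 2.61. The private return per contributed unit (0.71) is below 1, so free-riding is indeed the best response regardless of what the others do.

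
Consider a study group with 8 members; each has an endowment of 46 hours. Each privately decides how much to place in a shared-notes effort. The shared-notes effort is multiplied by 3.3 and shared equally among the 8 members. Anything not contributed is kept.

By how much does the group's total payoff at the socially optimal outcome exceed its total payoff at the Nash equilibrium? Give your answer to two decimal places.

846.40 hours

Each contributed unit returns 3.3/8 = 0.4125 to its contributor — below 1 — so contributing 0 is dominant for every player. At the Nash equilibrium everyone keeps their 46, and the group total is 8 × 46 = 368.
Each contributed unit returns 3.300 to the group as a whole (0.4125 to each of 8 players), which exceeds 1, so the social optimum is full contribution: group total = 3.300 × 368 = 1214.40.
Efficiency loss = 1214.40 − 368 = 846.40.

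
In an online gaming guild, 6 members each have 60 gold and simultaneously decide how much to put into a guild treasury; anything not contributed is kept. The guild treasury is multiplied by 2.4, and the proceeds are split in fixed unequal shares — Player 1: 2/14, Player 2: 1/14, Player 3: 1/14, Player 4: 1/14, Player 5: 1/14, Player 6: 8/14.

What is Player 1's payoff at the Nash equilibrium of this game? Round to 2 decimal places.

Each unit j contributes comes back to j as 2.4 × (j's share), so j prefers to contribute only if that share exceeds 1/2.4 = 0.4167; otherwise keeping the unit dominates.
The only share above 0.4167 is Player 6's 8/14, contributing 60; the remaining 5 contribute 0. Total contributed: 60.
Player 1 keeps 60 and receives 2.4 × 60 × 2/14 = 20.57 from the guild treasury, for a payoff of 80.57.

80.57 gold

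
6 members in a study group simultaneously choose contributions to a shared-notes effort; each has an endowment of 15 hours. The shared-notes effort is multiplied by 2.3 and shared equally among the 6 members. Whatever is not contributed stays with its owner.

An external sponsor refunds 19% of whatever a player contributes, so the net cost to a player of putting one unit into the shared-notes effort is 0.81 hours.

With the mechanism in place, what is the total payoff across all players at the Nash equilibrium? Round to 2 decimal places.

90.00 hours

Even with the mechanism, each unit contributed returns only (2.3/6) / 0.81 = 0.4733 per unit of net cost, so contributing nothing is still dominant.
Everyone keeps their endowment and the group total is 6 × 15 = 90.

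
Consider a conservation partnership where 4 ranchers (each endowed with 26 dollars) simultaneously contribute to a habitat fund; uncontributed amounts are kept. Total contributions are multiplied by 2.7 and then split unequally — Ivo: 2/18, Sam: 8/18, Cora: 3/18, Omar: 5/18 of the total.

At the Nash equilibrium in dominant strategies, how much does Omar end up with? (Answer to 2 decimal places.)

45.50 dollars

Player j's private return per contributed unit is 2.7 × (j's share). Contributing is weakly dominant for j when that share is at least 1/2.7 = 0.3704, and contributing 0 is dominant otherwise.
Sam alone (share 8/18) is above the threshold, contributing 26; the remaining 3 contribute 0. Total contributed: 26.
Omar keeps 26 and receives 2.7 × 26 × 5/18 = 19.50 from the habitat fund, for a payoff of 45.50.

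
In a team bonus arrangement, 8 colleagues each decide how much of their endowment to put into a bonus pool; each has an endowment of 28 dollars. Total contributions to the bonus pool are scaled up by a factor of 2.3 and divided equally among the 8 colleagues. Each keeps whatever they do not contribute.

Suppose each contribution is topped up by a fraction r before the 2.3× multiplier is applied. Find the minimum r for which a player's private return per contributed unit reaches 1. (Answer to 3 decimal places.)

With matching at rate r, one contributed unit becomes (1 + r) in the bonus pool and returns 2.3 × (1 + r) / 8 to the contributor.
Setting this equal to 1: 1 + r = 8/2.3 = 3.4783.
So the minimum matching rate is r = 3.4783 − 1 = 2.478.

2.478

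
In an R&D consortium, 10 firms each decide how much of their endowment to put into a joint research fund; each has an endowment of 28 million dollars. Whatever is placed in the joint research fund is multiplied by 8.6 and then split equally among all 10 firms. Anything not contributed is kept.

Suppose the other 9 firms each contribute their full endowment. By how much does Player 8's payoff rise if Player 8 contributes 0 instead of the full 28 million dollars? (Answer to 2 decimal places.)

3.92 million dollars

Switching from a contribution of 28 to 0 lets Player 8 keep an extra 28 million dollars, but lowers the joint research fund by 28, which costs Player 8 their own share of that drop: 8.6/10 × 28 = 24.08.
Net gain = 28 − 24.08 = 3.92. The private return per contributed unit (0.8600) is below 1, so free-riding is indeed the best response regardless of what the others do.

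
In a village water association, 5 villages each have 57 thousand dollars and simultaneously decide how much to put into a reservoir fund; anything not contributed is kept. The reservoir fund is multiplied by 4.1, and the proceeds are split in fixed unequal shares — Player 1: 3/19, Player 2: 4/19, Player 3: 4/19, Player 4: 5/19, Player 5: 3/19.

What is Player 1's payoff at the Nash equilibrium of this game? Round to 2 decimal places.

Each unit j contributes comes back to j as 4.1 × (j's share), so j prefers to contribute only if that share exceeds 1/4.1 = 0.2439; otherwise keeping the unit dominates.
The only share above 0.2439 is Player 4's 5/19, contributing 57; the remaining 4 contribute 0. Total contributed: 57.
Player 1 keeps 57 and receives 4.1 × 57 × 3/19 = 36.90 from the reservoir fund, for a payoff of 93.90.

93.90 thousand dollars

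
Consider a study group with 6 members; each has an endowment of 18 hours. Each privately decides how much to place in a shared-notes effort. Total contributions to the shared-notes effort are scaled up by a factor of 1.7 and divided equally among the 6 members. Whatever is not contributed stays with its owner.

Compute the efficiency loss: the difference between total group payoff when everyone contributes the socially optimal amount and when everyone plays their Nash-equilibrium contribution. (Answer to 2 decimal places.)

Each contributed unit returns 1.7/6 = 0.2833 to its contributor — below 1 — so contributing 0 is dominant for every player. At the Nash equilibrium everyone keeps their 18, and the group total is 6 × 18 = 108.
Each contributed unit returns 1.700 to the group as a whole (0.2833 to each of 6 players), which exceeds 1, so the social optimum is full contribution: group total = 1.700 × 108 = 183.60.
Efficiency loss = 183.60 − 108 = 75.60.

75.60 hours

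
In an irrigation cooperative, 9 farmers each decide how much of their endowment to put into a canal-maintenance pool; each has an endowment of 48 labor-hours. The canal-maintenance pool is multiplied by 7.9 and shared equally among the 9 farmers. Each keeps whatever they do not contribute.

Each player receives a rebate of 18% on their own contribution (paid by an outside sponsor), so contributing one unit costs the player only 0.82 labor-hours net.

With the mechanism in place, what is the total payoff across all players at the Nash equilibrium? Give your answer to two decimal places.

3490.56 labor-hours

Under the mechanism each unit contributed yields (7.9/9) / 0.82 = 1.0705 back to its contributor per unit of net cost, which exceeds 1, making full contribution the dominant choice for everyone.
At the Nash equilibrium everyone contributes 48. Group total payoff = 9 × (48 × 0.18 + 7.9 × 48) = 3490.56.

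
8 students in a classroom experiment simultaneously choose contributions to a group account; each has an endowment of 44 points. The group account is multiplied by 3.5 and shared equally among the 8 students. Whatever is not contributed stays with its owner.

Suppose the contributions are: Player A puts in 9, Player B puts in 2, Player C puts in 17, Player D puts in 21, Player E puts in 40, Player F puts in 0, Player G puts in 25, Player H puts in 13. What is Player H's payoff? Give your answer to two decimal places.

Total contributed: 9 + 2 + 17 + 21 + 40 + 0 + 25 + 13 = 127.
Each receives 3.5 × 127 / 8 = 55.56 from the group account.
Player H keeps 44 − 13 = 31, so Player H's payoff is 31 + 55.56 = 86.56.

86.56 points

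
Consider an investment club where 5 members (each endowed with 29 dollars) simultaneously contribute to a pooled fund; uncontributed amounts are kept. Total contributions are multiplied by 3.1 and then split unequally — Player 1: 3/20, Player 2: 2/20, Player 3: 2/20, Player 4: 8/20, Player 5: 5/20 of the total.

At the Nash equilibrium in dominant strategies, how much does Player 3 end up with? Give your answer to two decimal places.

37.99 dollars

A player with share s gets back 3.1·s per unit contributed, so full contribution is dominant for anyone with s > 1/3.1 = 0.3226 and zero contribution is dominant for anyone below.
Only Player 4 (8/20) clears that bar, contributing 29; the remaining 4 contribute 0. Total contributed: 29.
Player 3 keeps 29 and receives 3.1 × 29 × 2/20 = 8.99 from the pooled fund, for a payoff of 37.99.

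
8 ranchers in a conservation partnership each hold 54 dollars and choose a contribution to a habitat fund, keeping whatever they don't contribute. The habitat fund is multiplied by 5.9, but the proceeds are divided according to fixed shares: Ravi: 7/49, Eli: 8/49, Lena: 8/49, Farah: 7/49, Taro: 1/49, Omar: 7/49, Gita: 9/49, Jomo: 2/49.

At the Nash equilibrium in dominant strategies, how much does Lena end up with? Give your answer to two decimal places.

A player with share s gets back 5.9·s per unit contributed, so full contribution is dominant for anyone with s > 1/5.9 = 0.1695 and zero contribution is dominant for anyone below.
Gita alone (share 9/49) is above the threshold, contributing 54; the remaining 7 contribute 0. Total contributed: 54.
Lena keeps 54 and receives 5.9 × 54 × 8/49 = 52.02 from the habitat fund, for a payoff of 106.02.

106.02 dollars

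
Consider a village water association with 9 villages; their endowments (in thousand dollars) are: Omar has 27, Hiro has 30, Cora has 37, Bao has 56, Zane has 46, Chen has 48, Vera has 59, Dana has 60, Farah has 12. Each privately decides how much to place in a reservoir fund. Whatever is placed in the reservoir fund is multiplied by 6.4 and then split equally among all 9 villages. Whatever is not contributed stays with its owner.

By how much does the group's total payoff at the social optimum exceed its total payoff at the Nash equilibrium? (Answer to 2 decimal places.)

The private return per contributed unit is 6.4/9 = 0.7111 < 1 for every player regardless of endowment, so the Nash equilibrium is zero contribution and the group total is Σ E_j = 27 + 30 + 37 + 56 + 46 + 48 + 59 + 60 + 12 = 375.
Each contributed unit returns 6.400 to the group, so the social optimum is full contribution by everyone: group total = 6.400 × 375 = 2400.00.
Efficiency loss = (6.400 − 1) × 375 = 2025.00.

2025.00 thousand dollars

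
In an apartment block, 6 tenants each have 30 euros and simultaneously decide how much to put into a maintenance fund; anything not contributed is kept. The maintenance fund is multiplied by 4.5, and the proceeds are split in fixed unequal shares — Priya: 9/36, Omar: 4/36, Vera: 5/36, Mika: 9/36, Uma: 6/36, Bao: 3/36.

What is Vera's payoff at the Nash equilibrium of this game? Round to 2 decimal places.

Player j's private return per contributed unit is 4.5 × (j's share). Contributing is weakly dominant for j when that share is at least 1/4.5 = 0.2222, and contributing 0 is dominant otherwise.
Priya and Mika clear that bar, contributing 30 each; the remaining 4 contribute 0. Total contributed: 60.
Vera keeps 30 and receives 4.5 × 60 × 5/36 = 37.50 from the maintenance fund, for a payoff of 67.50.

67.50 euros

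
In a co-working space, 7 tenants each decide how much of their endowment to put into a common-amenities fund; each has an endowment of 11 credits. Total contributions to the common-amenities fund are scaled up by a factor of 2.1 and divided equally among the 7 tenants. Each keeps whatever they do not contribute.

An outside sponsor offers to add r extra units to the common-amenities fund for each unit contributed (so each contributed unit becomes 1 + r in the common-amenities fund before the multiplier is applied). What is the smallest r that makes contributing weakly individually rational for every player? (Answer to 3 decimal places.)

2.333

With matching at rate r, one contributed unit becomes (1 + r) in the common-amenities fund and returns 2.1 × (1 + r) / 7 to the contributor.
Setting this equal to 1: 1 + r = 7/2.1 = 3.3333.
So the minimum matching rate is r = 3.3333 − 1 = 2.333.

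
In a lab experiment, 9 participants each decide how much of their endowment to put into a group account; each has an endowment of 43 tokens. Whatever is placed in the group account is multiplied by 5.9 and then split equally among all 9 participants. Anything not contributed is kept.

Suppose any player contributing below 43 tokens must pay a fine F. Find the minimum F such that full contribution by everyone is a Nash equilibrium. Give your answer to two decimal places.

14.81 tokens

Given the others contribute fully, the best deviation is to contribute 0 (any partial contribution still incurs the fine and gives up units whose private return 0.6556 is below 1).
Deviating from 43 to 0 saves 43 tokens but forfeits the deviator's share of the drop in the group account: 5.9/9 × 43 = 28.19.
So the deviation gain is 43 − 28.19 = 14.81, and the fine must be at least 14.81 tokens to wipe it out.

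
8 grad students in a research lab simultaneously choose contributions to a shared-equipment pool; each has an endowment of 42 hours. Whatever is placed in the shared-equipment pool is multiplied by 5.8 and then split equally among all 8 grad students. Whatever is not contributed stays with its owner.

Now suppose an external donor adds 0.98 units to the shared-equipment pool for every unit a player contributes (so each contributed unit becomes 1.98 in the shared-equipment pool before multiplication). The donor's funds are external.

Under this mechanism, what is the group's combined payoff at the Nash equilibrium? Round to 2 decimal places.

3858.62 hours

With the mechanism, a contributed unit returns 5.8 × 1.98 / 8 = 1.4355 per unit of net cost to the contributor — now above 1 — so contributing fully is weakly dominant for every player.
At the Nash equilibrium everyone contributes 42. Group total payoff = 5.8 × 1.98 × 336 = 3858.62.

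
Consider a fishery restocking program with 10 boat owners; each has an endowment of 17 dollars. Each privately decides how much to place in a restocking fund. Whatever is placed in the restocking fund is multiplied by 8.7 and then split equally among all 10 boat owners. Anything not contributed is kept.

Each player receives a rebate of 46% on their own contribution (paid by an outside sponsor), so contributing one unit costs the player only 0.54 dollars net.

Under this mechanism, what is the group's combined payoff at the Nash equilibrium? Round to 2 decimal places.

With the mechanism, a contributed unit returns (8.7/10) / 0.54 = 1.6111 per unit of net cost to the contributor — now above 1 — so contributing fully is weakly dominant for every player.
At the Nash equilibrium everyone contributes 17. Group total payoff = 10 × (17 × 0.46 + 8.7 × 17) = 1557.20.

1557.20 dollars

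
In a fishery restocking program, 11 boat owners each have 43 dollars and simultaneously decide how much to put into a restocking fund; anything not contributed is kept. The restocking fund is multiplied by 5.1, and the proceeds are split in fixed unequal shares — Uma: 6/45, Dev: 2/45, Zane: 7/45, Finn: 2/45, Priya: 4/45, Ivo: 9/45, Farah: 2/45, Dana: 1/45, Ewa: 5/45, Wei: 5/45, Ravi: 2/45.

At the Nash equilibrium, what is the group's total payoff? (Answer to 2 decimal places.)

649.30 dollars

Player j's private return per contributed unit is 5.1 × (j's share). Contributing is weakly dominant for j when that share is at least 1/5.1 = 0.1961, and contributing 0 is dominant otherwise.
The only share above 0.1961 is Ivo's 9/45, contributing 43; the remaining 10 contribute 0. Total contributed: 43.
The restocking fund pays out 5.1 × 43 = 219.30 in total (split across the unequal shares, but the aggregate is all that matters for the group sum).
The 10 free-riders keep 43 each, adding 430. Group total = 430 + 219.30 = 649.30.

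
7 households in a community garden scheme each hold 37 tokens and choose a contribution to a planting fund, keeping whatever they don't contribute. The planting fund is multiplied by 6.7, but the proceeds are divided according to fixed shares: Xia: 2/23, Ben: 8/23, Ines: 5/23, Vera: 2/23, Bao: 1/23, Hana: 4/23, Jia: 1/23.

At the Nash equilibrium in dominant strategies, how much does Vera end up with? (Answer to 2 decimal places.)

101.67 tokens

For player j, contributing a unit is worthwhile iff 6.7 × (j's share) ≥ 1, i.e. iff j's share is at least 0.1493.
The shares above 0.1493 belong to Ben, Ines and Hana, contributing 37 each; the remaining 4 contribute 0. Total contributed: 111.
Vera keeps 37 and receives 6.7 × 111 × 2/23 = 64.67 from the planting fund, for a payoff of 101.67.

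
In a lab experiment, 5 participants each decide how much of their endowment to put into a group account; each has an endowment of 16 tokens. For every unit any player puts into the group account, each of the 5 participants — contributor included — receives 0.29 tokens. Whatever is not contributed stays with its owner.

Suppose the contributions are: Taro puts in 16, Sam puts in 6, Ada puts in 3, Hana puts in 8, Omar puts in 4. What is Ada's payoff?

23.73 tokens

Total contributed: 16 + 6 + 3 + 8 + 4 = 37.
Each receives 0.29 × 37 = 10.73 from the group account.
Ada keeps 16 − 3 = 13, so Ada's payoff is 13 + 10.73 = 23.73.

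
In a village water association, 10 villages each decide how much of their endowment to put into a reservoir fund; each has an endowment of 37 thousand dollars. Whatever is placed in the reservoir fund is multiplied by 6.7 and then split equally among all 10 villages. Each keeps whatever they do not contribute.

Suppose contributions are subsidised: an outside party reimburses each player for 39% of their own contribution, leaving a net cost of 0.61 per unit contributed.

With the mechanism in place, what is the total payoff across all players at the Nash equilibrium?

2623.30 thousand dollars

The effective private return per unit is now (6.7/10) / 0.61 = 1.0984 > 1, so every player's dominant strategy flips to full contribution.
So the Nash equilibrium is full contribution by all 10; the group earns 10 × (37 × 0.39 + 6.7 × 37) = 2623.30.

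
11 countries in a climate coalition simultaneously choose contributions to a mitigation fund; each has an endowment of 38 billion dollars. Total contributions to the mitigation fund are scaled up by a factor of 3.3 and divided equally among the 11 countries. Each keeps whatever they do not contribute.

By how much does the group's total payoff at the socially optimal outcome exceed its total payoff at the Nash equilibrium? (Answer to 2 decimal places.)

961.40 billion dollars

Each contributed unit returns 3.3/11 = 0.3000 to its contributor — below 1 — so contributing 0 is dominant for every player. At the Nash equilibrium everyone keeps their 38, and the group total is 11 × 38 = 418.
Each contributed unit returns 3.300 to the group as a whole (0.3000 to each of 11 players), which exceeds 1, so the social optimum is full contribution: group total = 3.300 × 418 = 1379.40.
Efficiency loss = 1379.40 − 418 = 961.40.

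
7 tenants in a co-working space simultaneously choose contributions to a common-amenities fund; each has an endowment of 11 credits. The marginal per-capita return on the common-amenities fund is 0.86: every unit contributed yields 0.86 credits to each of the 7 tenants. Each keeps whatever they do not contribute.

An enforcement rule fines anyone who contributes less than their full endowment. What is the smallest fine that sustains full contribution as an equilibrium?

1.54 credits

Given the others contribute fully, the best deviation is to contribute 0 (any partial contribution still incurs the fine and gives up units whose private return 0.86 is below 1).
Deviating from 11 to 0 saves 11 credits but forfeits the deviator's share of the drop in the common-amenities fund: 0.86 × 11 = 9.46.
So the deviation gain is 11 − 9.46 = 1.54, and the fine must be at least 1.54 credits to wipe it out.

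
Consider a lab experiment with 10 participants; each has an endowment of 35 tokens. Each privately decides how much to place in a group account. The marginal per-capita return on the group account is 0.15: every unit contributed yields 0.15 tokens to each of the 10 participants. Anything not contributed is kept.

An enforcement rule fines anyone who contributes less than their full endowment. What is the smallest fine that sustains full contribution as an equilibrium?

29.75 tokens

Given the others contribute fully, the best deviation is to contribute 0 (any partial contribution still incurs the fine and gives up units whose private return 0.15 is below 1).
Deviating from 35 to 0 saves 35 tokens but forfeits the deviator's share of the drop in the group account: 0.15 × 35 = 5.25.
So the deviation gain is 35 − 5.25 = 29.75, and the fine must be at least 29.75 tokens to wipe it out.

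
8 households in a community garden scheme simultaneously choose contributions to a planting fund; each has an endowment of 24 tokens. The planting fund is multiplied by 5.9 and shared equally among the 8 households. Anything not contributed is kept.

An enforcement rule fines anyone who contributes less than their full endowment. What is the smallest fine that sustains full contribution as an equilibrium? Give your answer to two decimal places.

6.30 tokens

Given the others contribute fully, the best deviation is to contribute 0 (any partial contribution still incurs the fine and gives up units whose private return 0.7375 is below 1).
Deviating from 24 to 0 saves 24 tokens but forfeits the deviator's share of the drop in the planting fund: 5.9/8 × 24 = 17.70.
So the deviation gain is 24 − 17.70 = 6.30, and the fine must be at least 6.30 tokens to wipe it out.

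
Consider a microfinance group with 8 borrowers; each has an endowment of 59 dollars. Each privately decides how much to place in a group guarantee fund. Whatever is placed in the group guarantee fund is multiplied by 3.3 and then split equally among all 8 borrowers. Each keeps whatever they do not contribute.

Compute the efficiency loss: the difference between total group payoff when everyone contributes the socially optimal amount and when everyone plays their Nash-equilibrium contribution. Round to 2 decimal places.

Each contributed unit returns 3.3/8 = 0.4125 to its contributor — below 1 — so contributing 0 is dominant for every player. At the Nash equilibrium everyone keeps their 59, and the group total is 8 × 59 = 472.
Each contributed unit returns 3.300 to the group as a whole (0.4125 to each of 8 players), which exceeds 1, so the social optimum is full contribution: group total = 3.300 × 472 = 1557.60.
Efficiency loss = 1557.60 − 472 = 1085.60.

1085.60 dollars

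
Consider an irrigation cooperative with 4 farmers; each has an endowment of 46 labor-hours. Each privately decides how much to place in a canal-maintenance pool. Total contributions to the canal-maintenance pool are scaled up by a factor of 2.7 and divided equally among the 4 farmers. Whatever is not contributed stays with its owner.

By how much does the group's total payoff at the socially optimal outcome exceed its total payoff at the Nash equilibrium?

312.80 labor-hours

Each contributed unit returns 2.7/4 = 0.6750 to its contributor — below 1 — so contributing 0 is dominant for every player. At the Nash equilibrium everyone keeps their 46, and the group total is 4 × 46 = 184.
Each contributed unit returns 2.700 to the group as a whole (0.6750 to each of 4 players), which exceeds 1, so the social optimum is full contribution: group total = 2.700 × 184 = 496.80.
Efficiency loss = 496.80 − 184 = 312.80.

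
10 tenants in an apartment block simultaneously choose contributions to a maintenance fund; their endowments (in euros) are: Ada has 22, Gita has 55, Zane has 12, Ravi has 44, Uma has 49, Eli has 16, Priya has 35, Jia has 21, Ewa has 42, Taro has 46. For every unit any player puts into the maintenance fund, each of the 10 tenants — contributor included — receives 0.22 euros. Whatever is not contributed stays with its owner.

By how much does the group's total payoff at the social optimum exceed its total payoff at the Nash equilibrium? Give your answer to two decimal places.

410.40 euros

The private return per contributed unit is 0.22 < 1 for everyone, so the Nash equilibrium is zero contribution and the group total is Σ E_j = 22 + 55 + 12 + 44 + 49 + 16 + 35 + 21 + 42 + 46 = 342.
Each contributed unit returns 2.200 to the group, so the social optimum is full contribution by everyone: group total = 2.200 × 342 = 752.40.
Efficiency loss = (2.200 − 1) × 342 = 410.40.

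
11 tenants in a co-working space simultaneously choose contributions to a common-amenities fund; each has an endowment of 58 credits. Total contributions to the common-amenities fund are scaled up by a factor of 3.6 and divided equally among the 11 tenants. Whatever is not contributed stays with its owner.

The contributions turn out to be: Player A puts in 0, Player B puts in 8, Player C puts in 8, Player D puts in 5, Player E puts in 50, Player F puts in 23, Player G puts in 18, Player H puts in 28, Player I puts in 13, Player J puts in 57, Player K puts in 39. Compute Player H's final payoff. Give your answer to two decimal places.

Total contributed: 0 + 8 + 8 + 5 + 50 + 23 + 18 + 28 + 13 + 57 + 39 = 249.
Each receives 3.6 × 249 / 11 = 81.49 from the common-amenities fund.
Player H keeps 58 − 28 = 30, so Player H's payoff is 30 + 81.49 = 111.49.

111.49 credits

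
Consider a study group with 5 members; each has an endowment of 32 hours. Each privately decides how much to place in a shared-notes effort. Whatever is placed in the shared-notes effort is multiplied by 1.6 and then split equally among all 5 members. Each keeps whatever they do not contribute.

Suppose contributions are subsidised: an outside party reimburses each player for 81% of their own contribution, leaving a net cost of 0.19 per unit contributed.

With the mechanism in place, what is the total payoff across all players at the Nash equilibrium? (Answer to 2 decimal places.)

Under the mechanism each unit contributed yields (1.6/5) / 0.19 = 1.6842 back to its contributor per unit of net cost, which exceeds 1, making full contribution the dominant choice for everyone.
So the Nash equilibrium is full contribution by all 5; the group earns 5 × (32 × 0.81 + 1.6 × 32) = 385.60.

385.60 hours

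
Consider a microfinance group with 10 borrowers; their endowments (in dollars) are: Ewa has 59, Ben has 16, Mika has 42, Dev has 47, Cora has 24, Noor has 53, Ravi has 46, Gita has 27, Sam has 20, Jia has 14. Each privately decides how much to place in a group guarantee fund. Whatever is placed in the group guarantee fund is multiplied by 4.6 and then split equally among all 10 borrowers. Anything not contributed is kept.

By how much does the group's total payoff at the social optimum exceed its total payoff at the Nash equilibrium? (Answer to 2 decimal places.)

The private return per contributed unit is 4.6/10 = 0.4600 < 1 for every player regardless of endowment, so the Nash equilibrium is zero contribution and the group total is Σ E_j = 59 + 16 + 42 + 47 + 24 + 53 + 46 + 27 + 20 + 14 = 348.
Each contributed unit returns 4.600 to the group, so the social optimum is full contribution by everyone: group total = 4.600 × 348 = 1600.80.
Efficiency loss = (4.600 − 1) × 348 = 1252.80.

1252.80 dollars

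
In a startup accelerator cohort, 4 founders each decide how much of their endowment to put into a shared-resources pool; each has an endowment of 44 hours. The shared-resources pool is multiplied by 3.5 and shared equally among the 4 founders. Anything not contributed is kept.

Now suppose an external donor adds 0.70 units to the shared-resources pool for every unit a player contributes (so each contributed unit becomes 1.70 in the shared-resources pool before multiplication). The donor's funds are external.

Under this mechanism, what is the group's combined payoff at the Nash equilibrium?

With the mechanism, a contributed unit returns 3.5 × 1.70 / 4 = 1.4875 per unit of net cost to the contributor — now above 1 — so contributing fully is weakly dominant for every player.
So the Nash equilibrium is full contribution by all 4; the group earns 3.5 × 1.70 × 176 = 1047.20.

1047.20 hours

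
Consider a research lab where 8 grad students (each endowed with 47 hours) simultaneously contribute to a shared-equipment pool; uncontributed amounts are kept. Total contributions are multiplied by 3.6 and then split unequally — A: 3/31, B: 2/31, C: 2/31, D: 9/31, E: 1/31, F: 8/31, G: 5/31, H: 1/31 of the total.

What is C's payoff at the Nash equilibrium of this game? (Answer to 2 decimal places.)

57.92 hours

Each unit j contributes comes back to j as 3.6 × (j's share), so j prefers to contribute only if that share exceeds 1/3.6 = 0.2778; otherwise keeping the unit dominates.
The only share above 0.2778 is D's 9/31, contributing 47; the remaining 7 contribute 0. Total contributed: 47.
C keeps 47 and receives 3.6 × 47 × 2/31 = 10.92 from the shared-equipment pool, for a payoff of 57.92.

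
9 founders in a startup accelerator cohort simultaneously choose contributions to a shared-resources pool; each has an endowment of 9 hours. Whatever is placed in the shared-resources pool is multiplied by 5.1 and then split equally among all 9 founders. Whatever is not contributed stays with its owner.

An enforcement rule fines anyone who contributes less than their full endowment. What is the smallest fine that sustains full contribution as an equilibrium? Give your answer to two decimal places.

3.90 hours

Given the others contribute fully, the best deviation is to contribute 0 (any partial contribution still incurs the fine and gives up units whose private return 0.5667 is below 1).
Deviating from 9 to 0 saves 9 hours but forfeits the deviator's share of the drop in the shared-resources pool: 5.1/9 × 9 = 5.10.
So the deviation gain is 9 − 5.10 = 3.90, and the fine must be at least 3.90 hours to wipe it out.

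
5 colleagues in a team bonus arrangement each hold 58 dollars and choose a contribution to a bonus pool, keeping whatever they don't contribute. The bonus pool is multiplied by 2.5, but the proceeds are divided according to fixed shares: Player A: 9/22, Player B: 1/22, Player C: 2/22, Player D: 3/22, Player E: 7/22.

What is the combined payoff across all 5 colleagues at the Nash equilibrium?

377.00 dollars

Each unit j contributes comes back to j as 2.5 × (j's share), so j prefers to contribute only if that share exceeds 1/2.5 = 0.4000; otherwise keeping the unit dominates.
Only Player A (9/22) clears that bar, contributing 58; the remaining 4 contribute 0. Total contributed: 58.
The bonus pool pays out 2.5 × 58 = 145.00 in total (split across the unequal shares, but the aggregate is all that matters for the group sum).
The 4 free-riders keep 58 each, adding 232. Group total = 232 + 145.00 = 377.00.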